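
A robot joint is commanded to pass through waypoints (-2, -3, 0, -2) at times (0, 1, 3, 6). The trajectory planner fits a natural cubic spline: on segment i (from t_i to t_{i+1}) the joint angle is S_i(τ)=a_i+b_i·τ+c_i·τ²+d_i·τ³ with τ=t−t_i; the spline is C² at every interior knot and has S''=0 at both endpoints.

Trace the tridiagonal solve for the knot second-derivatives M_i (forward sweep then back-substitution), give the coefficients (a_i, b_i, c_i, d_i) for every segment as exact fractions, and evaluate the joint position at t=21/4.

  seg 0: a=-2 b=-32/21 c=0 d=11/21
  seg 1: a=-3 b=1/21 c=11/7 d=-71/168
  seg 2: a=0 b=53/42 c=-27/28 d=3/28
S(21/4) = -1473/1792

Δ: Δ0=-1, Δ1=3/2, Δ2=-2/3
row 1: diag=6, rhs=15; c'=1/3, d'=5/2
row 2: denom=10−2·1/3=28/3; d'=(-13−2·5/2)/(28/3)=-27/14
back: M2=-27/14
back: M1=5/2−1/3·-27/14=22/7
M: M0=0, M1=22/7, M2=-27/14, M3=0
seg 0: a=-2, c=M0/2=0, d=(M1−M0)/(6·1)=11/21, b=Δ0−h0·(2M0+M1)/6=-32/21
seg 1: a=-3, c=M1/2=11/7, d=(M2−M1)/(6·2)=-71/168, b=Δ1−h1·(2M1+M2)/6=1/21
seg 2: a=0, c=M2/2=-27/28, d=(M3−M2)/(6·3)=3/28, b=Δ2−h2·(2M2+M3)/6=53/42
t_q=21/4 → seg 2, τ=9/4; S=0+53/42·τ+-27/28·τ²+3/28·τ³=-1473/1792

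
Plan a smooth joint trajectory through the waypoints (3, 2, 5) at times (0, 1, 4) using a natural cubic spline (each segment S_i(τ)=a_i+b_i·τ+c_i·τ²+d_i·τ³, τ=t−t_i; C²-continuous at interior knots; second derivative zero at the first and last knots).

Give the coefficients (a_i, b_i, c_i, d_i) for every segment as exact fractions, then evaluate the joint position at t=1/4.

  seg 0: a=3 b=-5/4 c=0 d=1/4
  seg 1: a=2 b=-1/2 c=3/4 d=-1/12
S(1/4) = 689/256

Δ: Δ0=-1, Δ1=1
row 1: diag=8, rhs=12; c'=3/8, d'=3/2
back: M1=3/2
M: M0=0, M1=3/2, M2=0
seg 0: a=3, c=M0/2=0, d=(M1−M0)/(6·1)=1/4, b=Δ0−h0·(2M0+M1)/6=-5/4
seg 1: a=2, c=M1/2=3/4, d=(M2−M1)/(6·3)=-1/12, b=Δ1−h1·(2M1+M2)/6=-1/2
t_q=1/4 → seg 0, τ=1/4; S=3+-5/4·τ+0·τ²+1/4·τ³=689/256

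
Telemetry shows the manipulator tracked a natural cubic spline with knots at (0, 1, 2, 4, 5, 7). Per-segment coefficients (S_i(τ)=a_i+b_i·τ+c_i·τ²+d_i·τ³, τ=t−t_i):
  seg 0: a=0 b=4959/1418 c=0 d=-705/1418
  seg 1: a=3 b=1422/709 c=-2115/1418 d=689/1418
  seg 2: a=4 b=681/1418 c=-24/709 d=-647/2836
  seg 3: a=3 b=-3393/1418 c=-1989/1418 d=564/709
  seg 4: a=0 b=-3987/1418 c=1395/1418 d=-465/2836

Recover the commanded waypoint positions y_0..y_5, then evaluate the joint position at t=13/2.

y_0 = S_0(0) = a_0 = 0
y_1 = S_1(0) = a_1 = 3
y_2 = S_2(0) = a_2 = 4
y_3 = S_3(0) = a_3 = 3
y_4 = S_4(0) = a_4 = 0
y_5 = S_4(2) = -3
t_q=13/2 is in segment 4 (τ=3/2); S_4(τ)=-58023/22688

y_0=0 y_1=3 y_2=4 y_3=3 y_4=0 y_5=-3
S(13/2) = -58023/22688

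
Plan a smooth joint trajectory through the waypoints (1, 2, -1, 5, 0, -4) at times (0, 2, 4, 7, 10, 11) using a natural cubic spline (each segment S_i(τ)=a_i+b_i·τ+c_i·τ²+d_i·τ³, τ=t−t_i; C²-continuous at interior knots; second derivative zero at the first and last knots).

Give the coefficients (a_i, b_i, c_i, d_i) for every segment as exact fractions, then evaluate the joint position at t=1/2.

  seg 0: a=1 b=1924/1509 c=0 d=-2339/12072
  seg 1: a=2 b=-3169/3018 c=-2339/2012 d=5659/12072
  seg 2: a=-1 b=-113/1509 c=830/503 d=-4339/13581
  seg 3: a=5 b=1810/1509 c=-1849/1509 d=1222/13581
  seg 4: a=0 b=-5618/1509 c=-209/503 d=209/1509
S(1/2) = 51935/32192

Δ: Δ0=1/2, Δ1=-3/2, Δ2=2, Δ3=-5/3, Δ4=-4
row 1: diag=8, rhs=-12; c'=1/4, d'=-3/2
row 2: denom=10−2·1/4=19/2; d'=(21−2·-3/2)/(19/2)=48/19
row 3: denom=12−3·6/19=210/19; d'=(-22−3·48/19)/(210/19)=-281/105
row 4: denom=8−3·19/70=503/70; d'=(-14−3·-281/105)/(503/70)=-418/503
back: M4=-418/503
back: M3=-281/105−19/70·-418/503=-3698/1509
back: M2=48/19−6/19·-3698/1509=1660/503
back: M1=-3/2−1/4·1660/503=-2339/1006
M: M0=0, M1=-2339/1006, M2=1660/503, M3=-3698/1509, M4=-418/503, M5=0
seg 0: a=1, c=M0/2=0, d=(M1−M0)/(6·2)=-2339/12072, b=Δ0−h0·(2M0+M1)/6=1924/1509
seg 1: a=2, c=M1/2=-2339/2012, d=(M2−M1)/(6·2)=5659/12072, b=Δ1−h1·(2M1+M2)/6=-3169/3018
seg 2: a=-1, c=M2/2=830/503, d=(M3−M2)/(6·3)=-4339/13581, b=Δ2−h2·(2M2+M3)/6=-113/1509
seg 3: a=5, c=M3/2=-1849/1509, d=(M4−M3)/(6·3)=1222/13581, b=Δ3−h3·(2M3+M4)/6=1810/1509
seg 4: a=0, c=M4/2=-209/503, d=(M5−M4)/(6·1)=209/1509, b=Δ4−h4·(2M4+M5)/6=-5618/1509
t_q=1/2 → seg 0, τ=1/2; S=1+1924/1509·τ+0·τ²+-2339/12072·τ³=51935/32192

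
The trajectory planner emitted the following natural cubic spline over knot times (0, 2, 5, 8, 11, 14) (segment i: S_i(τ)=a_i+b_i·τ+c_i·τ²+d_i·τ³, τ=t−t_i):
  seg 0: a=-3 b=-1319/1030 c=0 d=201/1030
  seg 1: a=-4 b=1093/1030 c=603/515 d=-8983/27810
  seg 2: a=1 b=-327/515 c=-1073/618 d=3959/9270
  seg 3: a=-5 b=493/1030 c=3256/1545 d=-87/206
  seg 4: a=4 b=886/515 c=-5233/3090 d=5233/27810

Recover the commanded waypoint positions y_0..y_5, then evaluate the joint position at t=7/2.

y_0=-3 y_1=-4 y_2=1 y_3=-5 y_4=4 y_5=-1
S(7/2) = -7119/8240

y_0 = S_0(0) = a_0 = -3
y_1 = S_1(0) = a_1 = -4
y_2 = S_2(0) = a_2 = 1
y_3 = S_3(0) = a_3 = -5
y_4 = S_4(0) = a_4 = 4
y_5 = S_4(3) = -1
t_q=7/2 is in segment 1 (τ=3/2); S_1(τ)=-7119/8240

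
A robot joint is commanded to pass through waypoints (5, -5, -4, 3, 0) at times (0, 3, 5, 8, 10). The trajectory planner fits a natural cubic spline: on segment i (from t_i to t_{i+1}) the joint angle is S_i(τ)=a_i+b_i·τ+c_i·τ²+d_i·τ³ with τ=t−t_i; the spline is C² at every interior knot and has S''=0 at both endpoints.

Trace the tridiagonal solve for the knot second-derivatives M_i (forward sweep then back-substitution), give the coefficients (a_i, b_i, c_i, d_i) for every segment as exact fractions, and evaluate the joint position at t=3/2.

Δ: Δ0=-10/3, Δ1=1/2, Δ2=7/3, Δ3=-3/2
row 1: diag=10, rhs=23; c'=1/5, d'=23/10
row 2: denom=10−2·1/5=48/5; d'=(11−2·23/10)/(48/5)=2/3
row 3: denom=10−3·5/16=145/16; d'=(-23−3·2/3)/(145/16)=-80/29
back: M3=-80/29
back: M2=2/3−5/16·-80/29=133/87
back: M1=23/10−1/5·133/87=347/174
M: M0=0, M1=347/174, M2=133/87, M3=-80/29, M4=0
seg 0: a=5, c=M0/2=0, d=(M1−M0)/(6·3)=347/3132, b=Δ0−h0·(2M0+M1)/6=-1507/348
seg 1: a=-5, c=M1/2=347/348, d=(M2−M1)/(6·2)=-9/232, b=Δ1−h1·(2M1+M2)/6=-233/174
seg 2: a=-4, c=M2/2=133/174, d=(M3−M2)/(6·3)=-373/1566, b=Δ2−h2·(2M2+M3)/6=190/87
seg 3: a=3, c=M3/2=-40/29, d=(M4−M3)/(6·2)=20/87, b=Δ3−h3·(2M3+M4)/6=59/174
t_q=3/2 → seg 0, τ=3/2; S=5+-1507/348·τ+0·τ²+347/3132·τ³=-1041/928

  seg 0: a=5 b=-1507/348 c=0 d=347/3132
  seg 1: a=-5 b=-233/174 c=347/348 d=-9/232
  seg 2: a=-4 b=190/87 c=133/174 d=-373/1566
  seg 3: a=3 b=59/174 c=-40/29 d=20/87
S(3/2) = -1041/928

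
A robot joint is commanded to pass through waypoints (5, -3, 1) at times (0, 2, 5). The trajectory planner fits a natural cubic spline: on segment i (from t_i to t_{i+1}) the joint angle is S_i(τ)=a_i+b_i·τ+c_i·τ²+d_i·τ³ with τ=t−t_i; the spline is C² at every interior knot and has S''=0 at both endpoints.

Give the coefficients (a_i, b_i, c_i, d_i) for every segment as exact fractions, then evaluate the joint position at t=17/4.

  seg 0: a=5 b=-76/15 c=0 d=4/15
  seg 1: a=-3 b=-28/15 c=8/5 d=-8/45
S(17/4) = -9/8

Δ: Δ0=-4, Δ1=4/3
row 1: diag=10, rhs=32; c'=3/10, d'=16/5
back: M1=16/5
M: M0=0, M1=16/5, M2=0
seg 0: a=5, c=M0/2=0, d=(M1−M0)/(6·2)=4/15, b=Δ0−h0·(2M0+M1)/6=-76/15
seg 1: a=-3, c=M1/2=8/5, d=(M2−M1)/(6·3)=-8/45, b=Δ1−h1·(2M1+M2)/6=-28/15
t_q=17/4 → seg 1, τ=9/4; S=-3+-28/15·τ+8/5·τ²+-8/45·τ³=-9/8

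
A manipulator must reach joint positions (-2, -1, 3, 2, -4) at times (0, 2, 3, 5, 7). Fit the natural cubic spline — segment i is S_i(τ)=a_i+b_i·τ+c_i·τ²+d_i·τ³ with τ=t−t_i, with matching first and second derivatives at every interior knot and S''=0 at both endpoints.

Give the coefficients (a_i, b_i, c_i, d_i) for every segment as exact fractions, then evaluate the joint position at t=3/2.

  seg 0: a=-2 b=-121/128 c=0 d=185/512
  seg 1: a=-1 b=217/64 c=555/256 d=-399/256
  seg 2: a=3 b=781/256 c=-321/128 d=375/1024
  seg 3: a=2 b=-331/128 c=-159/512 d=53/1024
S(3/2) = -9005/4096

Δ: Δ0=1/2, Δ1=4, Δ2=-1/2, Δ3=-3
row 1: diag=6, rhs=21; c'=1/6, d'=7/2
row 2: denom=6−1·1/6=35/6; d'=(-27−1·7/2)/(35/6)=-183/35
row 3: denom=8−2·12/35=256/35; d'=(-15−2·-183/35)/(256/35)=-159/256
back: M3=-159/256
back: M2=-183/35−12/35·-159/256=-321/64
back: M1=7/2−1/6·-321/64=555/128
M: M0=0, M1=555/128, M2=-321/64, M3=-159/256, M4=0
seg 0: a=-2, c=M0/2=0, d=(M1−M0)/(6·2)=185/512, b=Δ0−h0·(2M0+M1)/6=-121/128
seg 1: a=-1, c=M1/2=555/256, d=(M2−M1)/(6·1)=-399/256, b=Δ1−h1·(2M1+M2)/6=217/64
seg 2: a=3, c=M2/2=-321/128, d=(M3−M2)/(6·2)=375/1024, b=Δ2−h2·(2M2+M3)/6=781/256
seg 3: a=2, c=M3/2=-159/512, d=(M4−M3)/(6·2)=53/1024, b=Δ3−h3·(2M3+M4)/6=-331/128
t_q=3/2 → seg 0, τ=3/2; S=-2+-121/128·τ+0·τ²+185/512·τ³=-9005/4096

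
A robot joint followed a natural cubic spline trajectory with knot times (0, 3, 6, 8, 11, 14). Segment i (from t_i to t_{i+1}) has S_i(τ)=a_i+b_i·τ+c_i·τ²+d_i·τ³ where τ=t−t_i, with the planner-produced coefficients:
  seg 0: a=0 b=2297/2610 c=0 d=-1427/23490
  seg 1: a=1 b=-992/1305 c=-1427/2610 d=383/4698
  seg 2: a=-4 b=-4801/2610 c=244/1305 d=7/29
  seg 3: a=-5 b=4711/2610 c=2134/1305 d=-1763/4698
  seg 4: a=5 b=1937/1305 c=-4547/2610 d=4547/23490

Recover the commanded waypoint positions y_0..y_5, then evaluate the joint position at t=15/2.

y_0 = S_0(0) = a_0 = 0
y_1 = S_1(0) = a_1 = 1
y_2 = S_2(0) = a_2 = -4
y_3 = S_3(0) = a_3 = -5
y_4 = S_4(0) = a_4 = 5
y_5 = S_4(3) = -1
t_q=15/2 is in segment 2 (τ=3/2); S_2(τ)=-19223/3480

y_0=0 y_1=1 y_2=-4 y_3=-5 y_4=5 y_5=-1
S(15/2) = -19223/3480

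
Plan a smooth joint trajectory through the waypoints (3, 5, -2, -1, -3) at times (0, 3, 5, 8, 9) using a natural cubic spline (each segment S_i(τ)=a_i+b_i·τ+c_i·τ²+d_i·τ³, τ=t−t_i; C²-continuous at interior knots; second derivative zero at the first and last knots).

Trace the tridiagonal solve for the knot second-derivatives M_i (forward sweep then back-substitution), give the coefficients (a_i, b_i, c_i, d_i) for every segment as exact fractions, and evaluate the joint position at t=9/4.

  seg 0: a=3 b=3131/1356 c=0 d=-2227/12204
  seg 1: a=5 b=-1775/678 c=-2227/1356 d=543/904
  seg 2: a=-2 b=-671/339 c=665/339 d=-1211/3051
  seg 3: a=-1 b=-314/339 c=-182/113 d=182/339
S(9/4) = 176943/28928

Δ: Δ0=2/3, Δ1=-7/2, Δ2=1/3, Δ3=-2
row 1: diag=10, rhs=-25; c'=1/5, d'=-5/2
row 2: denom=10−2·1/5=48/5; d'=(23−2·-5/2)/(48/5)=35/12
row 3: denom=8−3·5/16=113/16; d'=(-14−3·35/12)/(113/16)=-364/113
back: M3=-364/113
back: M2=35/12−5/16·-364/113=1330/339
back: M1=-5/2−1/5·1330/339=-2227/678
M: M0=0, M1=-2227/678, M2=1330/339, M3=-364/113, M4=0
seg 0: a=3, c=M0/2=0, d=(M1−M0)/(6·3)=-2227/12204, b=Δ0−h0·(2M0+M1)/6=3131/1356
seg 1: a=5, c=M1/2=-2227/1356, d=(M2−M1)/(6·2)=543/904, b=Δ1−h1·(2M1+M2)/6=-1775/678
seg 2: a=-2, c=M2/2=665/339, d=(M3−M2)/(6·3)=-1211/3051, b=Δ2−h2·(2M2+M3)/6=-671/339
seg 3: a=-1, c=M3/2=-182/113, d=(M4−M3)/(6·1)=182/339, b=Δ3−h3·(2M3+M4)/6=-314/339
t_q=9/4 → seg 0, τ=9/4; S=3+3131/1356·τ+0·τ²+-2227/12204·τ³=176943/28928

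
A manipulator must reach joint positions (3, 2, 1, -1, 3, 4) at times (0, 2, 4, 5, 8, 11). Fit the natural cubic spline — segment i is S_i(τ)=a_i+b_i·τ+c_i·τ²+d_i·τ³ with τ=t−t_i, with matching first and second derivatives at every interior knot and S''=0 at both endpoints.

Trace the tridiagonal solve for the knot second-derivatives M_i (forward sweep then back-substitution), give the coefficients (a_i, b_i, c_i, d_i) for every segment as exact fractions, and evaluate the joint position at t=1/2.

  seg 0: a=3 b=-640/933 c=0 d=347/7464
  seg 1: a=2 b=-239/1866 c=347/1244 d=-1735/7464
  seg 2: a=1 b=-1681/933 c=-347/311 d=856/933
  seg 3: a=-1 b=-1195/933 c=509/311 d=-238/933
  seg 4: a=3 b=1541/933 c=-205/311 d=205/2799
S(1/2) = 53001/19904

Δ: Δ0=-1/2, Δ1=-1/2, Δ2=-2, Δ3=4/3, Δ4=1/3
row 1: diag=8, rhs=0; c'=1/4, d'=0
row 2: denom=6−2·1/4=11/2; d'=(-9−2·0)/(11/2)=-18/11
row 3: denom=8−1·2/11=86/11; d'=(20−1·-18/11)/(86/11)=119/43
row 4: denom=12−3·33/86=933/86; d'=(-6−3·119/43)/(933/86)=-410/311
back: M4=-410/311
back: M3=119/43−33/86·-410/311=1018/311
back: M2=-18/11−2/11·1018/311=-694/311
back: M1=0−1/4·-694/311=347/622
M: M0=0, M1=347/622, M2=-694/311, M3=1018/311, M4=-410/311, M5=0
seg 0: a=3, c=M0/2=0, d=(M1−M0)/(6·2)=347/7464, b=Δ0−h0·(2M0+M1)/6=-640/933
seg 1: a=2, c=M1/2=347/1244, d=(M2−M1)/(6·2)=-1735/7464, b=Δ1−h1·(2M1+M2)/6=-239/1866
seg 2: a=1, c=M2/2=-347/311, d=(M3−M2)/(6·1)=856/933, b=Δ2−h2·(2M2+M3)/6=-1681/933
seg 3: a=-1, c=M3/2=509/311, d=(M4−M3)/(6·3)=-238/933, b=Δ3−h3·(2M3+M4)/6=-1195/933
seg 4: a=3, c=M4/2=-205/311, d=(M5−M4)/(6·3)=205/2799, b=Δ4−h4·(2M4+M5)/6=1541/933
t_q=1/2 → seg 0, τ=1/2; S=3+-640/933·τ+0·τ²+347/7464·τ³=53001/19904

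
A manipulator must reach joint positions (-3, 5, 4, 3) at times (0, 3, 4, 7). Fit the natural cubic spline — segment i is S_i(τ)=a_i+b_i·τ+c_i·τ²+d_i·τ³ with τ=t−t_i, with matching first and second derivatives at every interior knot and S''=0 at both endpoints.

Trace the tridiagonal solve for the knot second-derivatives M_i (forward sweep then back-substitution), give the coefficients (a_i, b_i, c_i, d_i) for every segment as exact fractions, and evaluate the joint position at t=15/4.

Δ: Δ0=8/3, Δ1=-1, Δ2=-1/3
row 1: diag=8, rhs=-22; c'=1/8, d'=-11/4
row 2: denom=8−1·1/8=63/8; d'=(4−1·-11/4)/(63/8)=6/7
back: M2=6/7
back: M1=-11/4−1/8·6/7=-20/7
M: M0=0, M1=-20/7, M2=6/7, M3=0
seg 0: a=-3, c=M0/2=0, d=(M1−M0)/(6·3)=-10/63, b=Δ0−h0·(2M0+M1)/6=86/21
seg 1: a=5, c=M1/2=-10/7, d=(M2−M1)/(6·1)=13/21, b=Δ1−h1·(2M1+M2)/6=-4/21
seg 2: a=4, c=M2/2=3/7, d=(M3−M2)/(6·3)=-1/21, b=Δ2−h2·(2M2+M3)/6=-25/21
t_q=15/4 → seg 1, τ=3/4; S=5+-4/21·τ+-10/7·τ²+13/21·τ³=1933/448

  seg 0: a=-3 b=86/21 c=0 d=-10/63
  seg 1: a=5 b=-4/21 c=-10/7 d=13/21
  seg 2: a=4 b=-25/21 c=3/7 d=-1/21
S(15/4) = 1933/448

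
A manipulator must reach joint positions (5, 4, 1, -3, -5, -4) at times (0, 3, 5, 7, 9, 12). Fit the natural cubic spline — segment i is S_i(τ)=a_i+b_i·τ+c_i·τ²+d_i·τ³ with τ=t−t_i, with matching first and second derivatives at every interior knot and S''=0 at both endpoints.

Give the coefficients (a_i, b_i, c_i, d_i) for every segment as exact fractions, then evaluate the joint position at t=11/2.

Δ: Δ0=-1/3, Δ1=-3/2, Δ2=-2, Δ3=-1, Δ4=1/3
row 1: diag=10, rhs=-7; c'=1/5, d'=-7/10
row 2: denom=8−2·1/5=38/5; d'=(-3−2·-7/10)/(38/5)=-4/19
row 3: denom=8−2·5/19=142/19; d'=(6−2·-4/19)/(142/19)=61/71
row 4: denom=10−2·19/71=672/71; d'=(8−2·61/71)/(672/71)=223/336
back: M4=223/336
back: M3=61/71−19/71·223/336=229/336
back: M2=-4/19−5/19·229/336=-131/336
back: M1=-7/10−1/5·-131/336=-209/336
M: M0=0, M1=-209/336, M2=-131/336, M3=229/336, M4=223/336, M5=0
seg 0: a=5, c=M0/2=0, d=(M1−M0)/(6·3)=-209/6048, b=Δ0−h0·(2M0+M1)/6=-5/224
seg 1: a=4, c=M1/2=-209/672, d=(M2−M1)/(6·2)=13/672, b=Δ1−h1·(2M1+M2)/6=-107/112
seg 2: a=1, c=M2/2=-131/672, d=(M3−M2)/(6·2)=5/56, b=Δ2−h2·(2M2+M3)/6=-661/336
seg 3: a=-3, c=M3/2=229/672, d=(M4−M3)/(6·2)=-1/672, b=Δ3−h3·(2M3+M4)/6=-563/336
seg 4: a=-5, c=M4/2=223/672, d=(M5−M4)/(6·3)=-223/6048, b=Δ4−h4·(2M4+M5)/6=-37/112
t_q=11/2 → seg 2, τ=1/2; S=1+-661/336·τ+-131/672·τ²+5/56·τ³=-19/896

  seg 0: a=5 b=-5/224 c=0 d=-209/6048
  seg 1: a=4 b=-107/112 c=-209/672 d=13/672
  seg 2: a=1 b=-661/336 c=-131/672 d=5/56
  seg 3: a=-3 b=-563/336 c=229/672 d=-1/672
  seg 4: a=-5 b=-37/112 c=223/672 d=-223/6048
S(11/2) = -19/896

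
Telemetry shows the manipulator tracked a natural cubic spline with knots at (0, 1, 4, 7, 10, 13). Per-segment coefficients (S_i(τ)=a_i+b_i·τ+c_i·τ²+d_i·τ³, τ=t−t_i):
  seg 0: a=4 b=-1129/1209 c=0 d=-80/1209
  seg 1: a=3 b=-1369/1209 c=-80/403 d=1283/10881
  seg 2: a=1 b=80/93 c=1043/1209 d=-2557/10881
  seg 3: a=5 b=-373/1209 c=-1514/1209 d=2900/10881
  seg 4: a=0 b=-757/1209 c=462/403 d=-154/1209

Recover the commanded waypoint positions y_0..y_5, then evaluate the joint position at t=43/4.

y_0 = S_0(0) = a_0 = 4
y_1 = S_1(0) = a_1 = 3
y_2 = S_2(0) = a_2 = 1
y_3 = S_3(0) = a_3 = 5
y_4 = S_4(0) = a_4 = 0
y_5 = S_4(3) = 5
t_q=43/4 is in segment 4 (τ=3/4); S_4(τ)=1567/12896

y_0=4 y_1=3 y_2=1 y_3=5 y_4=0 y_5=5
S(43/4) = 1567/12896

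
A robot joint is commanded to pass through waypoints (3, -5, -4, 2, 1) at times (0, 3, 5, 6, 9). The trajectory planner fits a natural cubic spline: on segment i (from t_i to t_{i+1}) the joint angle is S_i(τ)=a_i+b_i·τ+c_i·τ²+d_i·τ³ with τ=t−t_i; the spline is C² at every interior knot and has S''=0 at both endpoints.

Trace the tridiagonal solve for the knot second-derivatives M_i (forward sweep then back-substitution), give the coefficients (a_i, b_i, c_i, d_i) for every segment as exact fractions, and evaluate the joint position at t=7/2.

Δ: Δ0=-8/3, Δ1=1/2, Δ2=6, Δ3=-1/3
row 1: diag=10, rhs=19; c'=1/5, d'=19/10
row 2: denom=6−2·1/5=28/5; d'=(33−2·19/10)/(28/5)=73/14
row 3: denom=8−1·5/28=219/28; d'=(-38−1·73/14)/(219/28)=-1210/219
back: M3=-1210/219
back: M2=73/14−5/28·-1210/219=1358/219
back: M1=19/10−1/5·1358/219=289/438
M: M0=0, M1=289/438, M2=1358/219, M3=-1210/219, M4=0
seg 0: a=3, c=M0/2=0, d=(M1−M0)/(6·3)=289/7884, b=Δ0−h0·(2M0+M1)/6=-875/292
seg 1: a=-5, c=M1/2=289/876, d=(M2−M1)/(6·2)=809/1752, b=Δ1−h1·(2M1+M2)/6=-293/146
seg 2: a=-4, c=M2/2=679/219, d=(M3−M2)/(6·1)=-428/219, b=Δ2−h2·(2M2+M3)/6=1063/219
seg 3: a=2, c=M3/2=-605/219, d=(M4−M3)/(6·3)=605/1971, b=Δ3−h3·(2M3+M4)/6=379/73
t_q=7/2 → seg 1, τ=1/2; S=-5+-293/146·τ+289/876·τ²+809/1752·τ³=-27393/4672

  seg 0: a=3 b=-875/292 c=0 d=289/7884
  seg 1: a=-5 b=-293/146 c=289/876 d=809/1752
  seg 2: a=-4 b=1063/219 c=679/219 d=-428/219
  seg 3: a=2 b=379/73 c=-605/219 d=605/1971
S(7/2) = -27393/4672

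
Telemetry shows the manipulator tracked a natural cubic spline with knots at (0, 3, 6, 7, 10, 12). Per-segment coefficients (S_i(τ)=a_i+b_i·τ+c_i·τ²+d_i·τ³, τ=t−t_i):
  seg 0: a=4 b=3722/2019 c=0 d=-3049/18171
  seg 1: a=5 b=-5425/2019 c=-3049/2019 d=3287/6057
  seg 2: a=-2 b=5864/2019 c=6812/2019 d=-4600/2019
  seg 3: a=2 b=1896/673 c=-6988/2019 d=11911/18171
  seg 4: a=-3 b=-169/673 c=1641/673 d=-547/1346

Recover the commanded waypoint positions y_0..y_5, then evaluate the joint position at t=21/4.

y_0 = S_0(0) = a_0 = 4
y_1 = S_1(0) = a_1 = 5
y_2 = S_2(0) = a_2 = -2
y_3 = S_3(0) = a_3 = 2
y_4 = S_4(0) = a_4 = -3
y_5 = S_4(2) = 3
t_q=21/4 is in segment 1 (τ=9/4); S_1(τ)=-108085/43072

y_0=4 y_1=5 y_2=-2 y_3=2 y_4=-3 y_5=3
S(21/4) = -108085/43072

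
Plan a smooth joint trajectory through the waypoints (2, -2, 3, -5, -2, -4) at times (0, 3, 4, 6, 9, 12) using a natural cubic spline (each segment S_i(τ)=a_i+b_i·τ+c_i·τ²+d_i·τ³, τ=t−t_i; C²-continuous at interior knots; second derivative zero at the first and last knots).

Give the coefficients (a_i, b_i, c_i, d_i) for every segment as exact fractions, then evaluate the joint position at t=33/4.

  seg 0: a=2 b=-799/179 c=0 d=1681/4833
  seg 1: a=-2 b=882/179 c=1681/537 d=-1642/537
  seg 2: a=3 b=1082/537 c=-3245/537 d=815/537
  seg 3: a=-5 b=-706/179 c=1645/537 d=-760/1611
  seg 4: a=-2 b=304/179 c=-635/537 d=635/4833
S(33/4) = -10711/2864

Δ: Δ0=-4/3, Δ1=5, Δ2=-4, Δ3=1, Δ4=-2/3
row 1: diag=8, rhs=38; c'=1/8, d'=19/4
row 2: denom=6−1·1/8=47/8; d'=(-54−1·19/4)/(47/8)=-10
row 3: denom=10−2·16/47=438/47; d'=(30−2·-10)/(438/47)=1175/219
row 4: denom=12−3·47/146=1611/146; d'=(-10−3·1175/219)/(1611/146)=-1270/537
back: M4=-1270/537
back: M3=1175/219−47/146·-1270/537=3290/537
back: M2=-10−16/47·3290/537=-6490/537
back: M1=19/4−1/8·-6490/537=3362/537
M: M0=0, M1=3362/537, M2=-6490/537, M3=3290/537, M4=-1270/537, M5=0
seg 0: a=2, c=M0/2=0, d=(M1−M0)/(6·3)=1681/4833, b=Δ0−h0·(2M0+M1)/6=-799/179
seg 1: a=-2, c=M1/2=1681/537, d=(M2−M1)/(6·1)=-1642/537, b=Δ1−h1·(2M1+M2)/6=882/179
seg 2: a=3, c=M2/2=-3245/537, d=(M3−M2)/(6·2)=815/537, b=Δ2−h2·(2M2+M3)/6=1082/537
seg 3: a=-5, c=M3/2=1645/537, d=(M4−M3)/(6·3)=-760/1611, b=Δ3−h3·(2M3+M4)/6=-706/179
seg 4: a=-2, c=M4/2=-635/537, d=(M5−M4)/(6·3)=635/4833, b=Δ4−h4·(2M4+M5)/6=304/179
t_q=33/4 → seg 3, τ=9/4; S=-5+-706/179·τ+1645/537·τ²+-760/1611·τ³=-10711/2864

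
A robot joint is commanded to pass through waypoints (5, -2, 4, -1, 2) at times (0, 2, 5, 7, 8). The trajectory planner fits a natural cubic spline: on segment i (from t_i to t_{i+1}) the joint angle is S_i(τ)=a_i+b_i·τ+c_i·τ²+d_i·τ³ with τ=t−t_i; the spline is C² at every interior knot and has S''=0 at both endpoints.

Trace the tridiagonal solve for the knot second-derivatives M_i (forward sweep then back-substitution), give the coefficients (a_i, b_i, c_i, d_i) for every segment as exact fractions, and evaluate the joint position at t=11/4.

  seg 0: a=5 b=-2615/506 c=0 d=211/506
  seg 1: a=-2 b=-83/506 c=633/253 d=-901/1518
  seg 2: a=4 b=-298/253 c=-1437/506 d=2205/2024
  seg 3: a=-1 b=271/506 c=3741/1012 d=-1247/1012
S(11/4) = -31285/32384

Δ: Δ0=-7/2, Δ1=2, Δ2=-5/2, Δ3=3
row 1: diag=10, rhs=33; c'=3/10, d'=33/10
row 2: denom=10−3·3/10=91/10; d'=(-27−3·33/10)/(91/10)=-369/91
row 3: denom=6−2·20/91=506/91; d'=(33−2·-369/91)/(506/91)=3741/506
back: M3=3741/506
back: M2=-369/91−20/91·3741/506=-1437/253
back: M1=33/10−3/10·-1437/253=1266/253
M: M0=0, M1=1266/253, M2=-1437/253, M3=3741/506, M4=0
seg 0: a=5, c=M0/2=0, d=(M1−M0)/(6·2)=211/506, b=Δ0−h0·(2M0+M1)/6=-2615/506
seg 1: a=-2, c=M1/2=633/253, d=(M2−M1)/(6·3)=-901/1518, b=Δ1−h1·(2M1+M2)/6=-83/506
seg 2: a=4, c=M2/2=-1437/506, d=(M3−M2)/(6·2)=2205/2024, b=Δ2−h2·(2M2+M3)/6=-298/253
seg 3: a=-1, c=M3/2=3741/1012, d=(M4−M3)/(6·1)=-1247/1012, b=Δ3−h3·(2M3+M4)/6=271/506
t_q=11/4 → seg 1, τ=3/4; S=-2+-83/506·τ+633/253·τ²+-901/1518·τ³=-31285/32384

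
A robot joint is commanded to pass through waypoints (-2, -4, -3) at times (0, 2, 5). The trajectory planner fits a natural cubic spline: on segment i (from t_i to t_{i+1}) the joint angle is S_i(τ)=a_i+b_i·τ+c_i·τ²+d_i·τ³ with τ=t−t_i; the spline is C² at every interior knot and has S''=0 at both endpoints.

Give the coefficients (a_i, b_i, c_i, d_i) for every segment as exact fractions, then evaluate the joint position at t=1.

Δ: Δ0=-1, Δ1=1/3
row 1: diag=10, rhs=8; c'=3/10, d'=4/5
back: M1=4/5
M: M0=0, M1=4/5, M2=0
seg 0: a=-2, c=M0/2=0, d=(M1−M0)/(6·2)=1/15, b=Δ0−h0·(2M0+M1)/6=-19/15
seg 1: a=-4, c=M1/2=2/5, d=(M2−M1)/(6·3)=-2/45, b=Δ1−h1·(2M1+M2)/6=-7/15
t_q=1 → seg 0, τ=1; S=-2+-19/15·τ+0·τ²+1/15·τ³=-16/5

  seg 0: a=-2 b=-19/15 c=0 d=1/15
  seg 1: a=-4 b=-7/15 c=2/5 d=-2/45
S(1) = -16/5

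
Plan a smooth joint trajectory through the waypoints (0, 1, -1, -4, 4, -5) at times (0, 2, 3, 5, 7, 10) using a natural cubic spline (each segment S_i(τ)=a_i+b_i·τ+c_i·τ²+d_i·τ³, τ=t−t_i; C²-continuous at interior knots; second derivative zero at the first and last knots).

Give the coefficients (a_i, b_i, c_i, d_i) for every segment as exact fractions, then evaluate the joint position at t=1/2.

  seg 0: a=0 b=309/242 c=0 d=-47/242
  seg 1: a=1 b=-255/242 c=-141/121 d=53/242
  seg 2: a=-1 b=-30/11 c=-123/242 d=543/968
  seg 3: a=-4 b=477/242 c=1383/484 d=-223/242
  seg 4: a=4 b=567/242 c=-1293/484 d=431/1452
S(1/2) = 1189/1936

Δ: Δ0=1/2, Δ1=-2, Δ2=-3/2, Δ3=4, Δ4=-3
row 1: diag=6, rhs=-15; c'=1/6, d'=-5/2
row 2: denom=6−1·1/6=35/6; d'=(3−1·-5/2)/(35/6)=33/35
row 3: denom=8−2·12/35=256/35; d'=(33−2·33/35)/(256/35)=1089/256
row 4: denom=10−2·35/128=605/64; d'=(-42−2·1089/256)/(605/64)=-1293/242
back: M4=-1293/242
back: M3=1089/256−35/128·-1293/242=1383/242
back: M2=33/35−12/35·1383/242=-123/121
back: M1=-5/2−1/6·-123/121=-282/121
M: M0=0, M1=-282/121, M2=-123/121, M3=1383/242, M4=-1293/242, M5=0
seg 0: a=0, c=M0/2=0, d=(M1−M0)/(6·2)=-47/242, b=Δ0−h0·(2M0+M1)/6=309/242
seg 1: a=1, c=M1/2=-141/121, d=(M2−M1)/(6·1)=53/242, b=Δ1−h1·(2M1+M2)/6=-255/242
seg 2: a=-1, c=M2/2=-123/242, d=(M3−M2)/(6·2)=543/968, b=Δ2−h2·(2M2+M3)/6=-30/11
seg 3: a=-4, c=M3/2=1383/484, d=(M4−M3)/(6·2)=-223/242, b=Δ3−h3·(2M3+M4)/6=477/242
seg 4: a=4, c=M4/2=-1293/484, d=(M5−M4)/(6·3)=431/1452, b=Δ4−h4·(2M4+M5)/6=567/242
t_q=1/2 → seg 0, τ=1/2; S=0+309/242·τ+0·τ²+-47/242·τ³=1189/1936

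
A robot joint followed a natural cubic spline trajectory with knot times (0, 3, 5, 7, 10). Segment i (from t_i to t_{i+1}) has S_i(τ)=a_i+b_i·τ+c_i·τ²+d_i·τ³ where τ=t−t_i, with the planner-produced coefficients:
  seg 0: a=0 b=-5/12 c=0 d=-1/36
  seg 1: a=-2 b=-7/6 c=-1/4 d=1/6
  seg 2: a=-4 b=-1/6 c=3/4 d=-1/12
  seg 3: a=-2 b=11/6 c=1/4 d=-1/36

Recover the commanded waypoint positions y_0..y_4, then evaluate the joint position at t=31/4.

y_0 = S_0(0) = a_0 = 0
y_1 = S_1(0) = a_1 = -2
y_2 = S_2(0) = a_2 = -4
y_3 = S_3(0) = a_3 = -2
y_4 = S_3(3) = 5
t_q=31/4 is in segment 3 (τ=3/4); S_3(τ)=-127/256

y_0=0 y_1=-2 y_2=-4 y_3=-2 y_4=5
S(31/4) = -127/256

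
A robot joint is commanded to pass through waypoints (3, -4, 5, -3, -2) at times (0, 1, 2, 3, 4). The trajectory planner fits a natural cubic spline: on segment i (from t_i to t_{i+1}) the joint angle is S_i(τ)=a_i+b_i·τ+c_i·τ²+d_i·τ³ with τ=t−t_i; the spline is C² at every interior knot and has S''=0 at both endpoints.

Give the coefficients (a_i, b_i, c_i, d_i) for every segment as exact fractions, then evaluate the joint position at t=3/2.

Δ: Δ0=-7, Δ1=9, Δ2=-8, Δ3=1
row 1: diag=4, rhs=96; c'=1/4, d'=24
row 2: denom=4−1·1/4=15/4; d'=(-102−1·24)/(15/4)=-168/5
row 3: denom=4−1·4/15=56/15; d'=(54−1·-168/5)/(56/15)=657/28
back: M3=657/28
back: M2=-168/5−4/15·657/28=-279/7
back: M1=24−1/4·-279/7=951/28
M: M0=0, M1=951/28, M2=-279/7, M3=657/28, M4=0
seg 0: a=3, c=M0/2=0, d=(M1−M0)/(6·1)=317/56, b=Δ0−h0·(2M0+M1)/6=-709/56
seg 1: a=-4, c=M1/2=951/56, d=(M2−M1)/(6·1)=-689/56, b=Δ1−h1·(2M1+M2)/6=121/28
seg 2: a=5, c=M2/2=-279/14, d=(M3−M2)/(6·1)=591/56, b=Δ2−h2·(2M2+M3)/6=11/8
seg 3: a=-3, c=M3/2=657/56, d=(M4−M3)/(6·1)=-219/56, b=Δ3−h3·(2M3+M4)/6=-191/28
t_q=3/2 → seg 1, τ=1/2; S=-4+121/28·τ+951/56·τ²+-689/56·τ³=389/448

  seg 0: a=3 b=-709/56 c=0 d=317/56
  seg 1: a=-4 b=121/28 c=951/56 d=-689/56
  seg 2: a=5 b=11/8 c=-279/14 d=591/56
  seg 3: a=-3 b=-191/28 c=657/56 d=-219/56
S(3/2) = 389/448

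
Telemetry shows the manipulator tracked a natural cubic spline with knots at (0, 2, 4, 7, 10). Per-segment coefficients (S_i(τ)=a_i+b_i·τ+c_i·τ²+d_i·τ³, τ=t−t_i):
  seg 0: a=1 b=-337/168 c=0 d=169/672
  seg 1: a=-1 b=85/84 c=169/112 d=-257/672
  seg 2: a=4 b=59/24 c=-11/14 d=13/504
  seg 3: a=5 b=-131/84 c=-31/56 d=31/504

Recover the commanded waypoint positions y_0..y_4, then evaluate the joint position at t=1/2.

y_0=1 y_1=-1 y_2=4 y_3=5 y_4=-3
S(1/2) = 51/1792

y_0 = S_0(0) = a_0 = 1
y_1 = S_1(0) = a_1 = -1
y_2 = S_2(0) = a_2 = 4
y_3 = S_3(0) = a_3 = 5
y_4 = S_3(3) = -3
t_q=1/2 is in segment 0 (τ=1/2); S_0(τ)=51/1792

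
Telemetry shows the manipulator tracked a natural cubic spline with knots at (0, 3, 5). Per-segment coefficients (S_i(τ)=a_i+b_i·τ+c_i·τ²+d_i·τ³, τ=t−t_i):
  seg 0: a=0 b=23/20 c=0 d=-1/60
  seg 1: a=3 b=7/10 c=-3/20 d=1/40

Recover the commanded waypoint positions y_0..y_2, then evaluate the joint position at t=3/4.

y_0=0 y_1=3 y_2=4
S(3/4) = 219/256

y_0 = S_0(0) = a_0 = 0
y_1 = S_1(0) = a_1 = 3
y_2 = S_1(2) = 4
t_q=3/4 is in segment 0 (τ=3/4); S_0(τ)=219/256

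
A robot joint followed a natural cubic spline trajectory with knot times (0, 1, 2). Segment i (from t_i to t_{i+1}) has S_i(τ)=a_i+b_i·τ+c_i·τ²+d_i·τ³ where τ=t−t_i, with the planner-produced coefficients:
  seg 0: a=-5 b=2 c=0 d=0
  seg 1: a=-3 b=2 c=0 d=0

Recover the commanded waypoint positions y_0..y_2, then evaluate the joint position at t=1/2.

y_0 = S_0(0) = a_0 = -5
y_1 = S_1(0) = a_1 = -3
y_2 = S_1(1) = -1
t_q=1/2 is in segment 0 (τ=1/2); S_0(τ)=-4

y_0=-5 y_1=-3 y_2=-1
S(1/2) = -4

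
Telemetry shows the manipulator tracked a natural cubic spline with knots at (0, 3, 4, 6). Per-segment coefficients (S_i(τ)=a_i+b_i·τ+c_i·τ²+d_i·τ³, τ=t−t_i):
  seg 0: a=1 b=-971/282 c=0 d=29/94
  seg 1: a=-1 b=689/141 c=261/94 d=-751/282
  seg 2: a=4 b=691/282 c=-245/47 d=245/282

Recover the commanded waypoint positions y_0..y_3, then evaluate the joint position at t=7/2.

y_0=1 y_1=-1 y_2=4 y_3=-5
S(7/2) = 1357/752

y_0 = S_0(0) = a_0 = 1
y_1 = S_1(0) = a_1 = -1
y_2 = S_2(0) = a_2 = 4
y_3 = S_2(2) = -5
t_q=7/2 is in segment 1 (τ=1/2); S_1(τ)=1357/752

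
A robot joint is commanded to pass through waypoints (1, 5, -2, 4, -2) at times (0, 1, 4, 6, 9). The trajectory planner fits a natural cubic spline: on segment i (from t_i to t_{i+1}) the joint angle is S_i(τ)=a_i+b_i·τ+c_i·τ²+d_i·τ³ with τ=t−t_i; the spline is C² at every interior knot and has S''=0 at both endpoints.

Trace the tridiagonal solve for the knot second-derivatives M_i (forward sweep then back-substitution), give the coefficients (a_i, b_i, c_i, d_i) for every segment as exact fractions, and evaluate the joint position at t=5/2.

  seg 0: a=1 b=585/113 c=0 d=-133/113
  seg 1: a=5 b=186/113 c=-399/113 d=2242/3051
  seg 2: a=-2 b=34/113 c=1045/339 d=-1175/1356
  seg 3: a=4 b=757/339 c=-1435/678 d=1435/6102
S(5/2) = 453/226

Δ: Δ0=4, Δ1=-7/3, Δ2=3, Δ3=-2
row 1: diag=8, rhs=-38; c'=3/8, d'=-19/4
row 2: denom=10−3·3/8=71/8; d'=(32−3·-19/4)/(71/8)=370/71
row 3: denom=10−2·16/71=678/71; d'=(-30−2·370/71)/(678/71)=-1435/339
back: M3=-1435/339
back: M2=370/71−16/71·-1435/339=2090/339
back: M1=-19/4−3/8·2090/339=-798/113
M: M0=0, M1=-798/113, M2=2090/339, M3=-1435/339, M4=0
seg 0: a=1, c=M0/2=0, d=(M1−M0)/(6·1)=-133/113, b=Δ0−h0·(2M0+M1)/6=585/113
seg 1: a=5, c=M1/2=-399/113, d=(M2−M1)/(6·3)=2242/3051, b=Δ1−h1·(2M1+M2)/6=186/113
seg 2: a=-2, c=M2/2=1045/339, d=(M3−M2)/(6·2)=-1175/1356, b=Δ2−h2·(2M2+M3)/6=34/113
seg 3: a=4, c=M3/2=-1435/678, d=(M4−M3)/(6·3)=1435/6102, b=Δ3−h3·(2M3+M4)/6=757/339
t_q=5/2 → seg 1, τ=3/2; S=5+186/113·τ+-399/113·τ²+2242/3051·τ³=453/226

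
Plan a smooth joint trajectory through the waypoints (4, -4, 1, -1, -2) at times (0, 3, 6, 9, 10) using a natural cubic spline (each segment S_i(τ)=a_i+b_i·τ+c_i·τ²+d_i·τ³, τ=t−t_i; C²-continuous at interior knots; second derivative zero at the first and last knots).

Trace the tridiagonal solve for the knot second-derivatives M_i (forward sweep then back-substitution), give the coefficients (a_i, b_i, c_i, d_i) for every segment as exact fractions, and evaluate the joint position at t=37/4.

Δ: Δ0=-8/3, Δ1=5/3, Δ2=-2/3, Δ3=-1
row 1: diag=12, rhs=26; c'=1/4, d'=13/6
row 2: denom=12−3·1/4=45/4; d'=(-14−3·13/6)/(45/4)=-82/45
row 3: denom=8−3·4/15=36/5; d'=(-2−3·-82/45)/(36/5)=13/27
back: M3=13/27
back: M2=-82/45−4/15·13/27=-158/81
back: M1=13/6−1/4·-158/81=215/81
M: M0=0, M1=215/81, M2=-158/81, M3=13/27, M4=0
seg 0: a=4, c=M0/2=0, d=(M1−M0)/(6·3)=215/1458, b=Δ0−h0·(2M0+M1)/6=-647/162
seg 1: a=-4, c=M1/2=215/162, d=(M2−M1)/(6·3)=-373/1458, b=Δ1−h1·(2M1+M2)/6=-1/81
seg 2: a=1, c=M2/2=-79/81, d=(M3−M2)/(6·3)=197/1458, b=Δ2−h2·(2M2+M3)/6=169/162
seg 3: a=-1, c=M3/2=13/54, d=(M4−M3)/(6·1)=-13/162, b=Δ3−h3·(2M3+M4)/6=-94/81
t_q=37/4 → seg 3, τ=1/4; S=-1+-94/81·τ+13/54·τ²+-13/162·τ³=-4411/3456

  seg 0: a=4 b=-647/162 c=0 d=215/1458
  seg 1: a=-4 b=-1/81 c=215/162 d=-373/1458
  seg 2: a=1 b=169/162 c=-79/81 d=197/1458
  seg 3: a=-1 b=-94/81 c=13/54 d=-13/162
S(37/4) = -4411/3456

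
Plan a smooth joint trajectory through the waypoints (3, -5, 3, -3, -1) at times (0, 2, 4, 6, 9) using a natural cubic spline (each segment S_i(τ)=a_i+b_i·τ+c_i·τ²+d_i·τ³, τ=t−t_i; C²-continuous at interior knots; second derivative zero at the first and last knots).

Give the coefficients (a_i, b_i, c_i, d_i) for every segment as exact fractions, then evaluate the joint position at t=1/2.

Δ: Δ0=-4, Δ1=4, Δ2=-3, Δ3=2/3
row 1: diag=8, rhs=48; c'=1/4, d'=6
row 2: denom=8−2·1/4=15/2; d'=(-42−2·6)/(15/2)=-36/5
row 3: denom=10−2·4/15=142/15; d'=(22−2·-36/5)/(142/15)=273/71
back: M3=273/71
back: M2=-36/5−4/15·273/71=-584/71
back: M1=6−1/4·-584/71=572/71
M: M0=0, M1=572/71, M2=-584/71, M3=273/71, M4=0
seg 0: a=3, c=M0/2=0, d=(M1−M0)/(6·2)=143/213, b=Δ0−h0·(2M0+M1)/6=-1424/213
seg 1: a=-5, c=M1/2=286/71, d=(M2−M1)/(6·2)=-289/213, b=Δ1−h1·(2M1+M2)/6=292/213
seg 2: a=3, c=M2/2=-292/71, d=(M3−M2)/(6·2)=857/852, b=Δ2−h2·(2M2+M3)/6=256/213
seg 3: a=-3, c=M3/2=273/142, d=(M4−M3)/(6·3)=-91/426, b=Δ3−h3·(2M3+M4)/6=-677/213
t_q=1/2 → seg 0, τ=1/2; S=3+-1424/213·τ+0·τ²+143/213·τ³=-147/568

  seg 0: a=3 b=-1424/213 c=0 d=143/213
  seg 1: a=-5 b=292/213 c=286/71 d=-289/213
  seg 2: a=3 b=256/213 c=-292/71 d=857/852
  seg 3: a=-3 b=-677/213 c=273/142 d=-91/426
S(1/2) = -147/568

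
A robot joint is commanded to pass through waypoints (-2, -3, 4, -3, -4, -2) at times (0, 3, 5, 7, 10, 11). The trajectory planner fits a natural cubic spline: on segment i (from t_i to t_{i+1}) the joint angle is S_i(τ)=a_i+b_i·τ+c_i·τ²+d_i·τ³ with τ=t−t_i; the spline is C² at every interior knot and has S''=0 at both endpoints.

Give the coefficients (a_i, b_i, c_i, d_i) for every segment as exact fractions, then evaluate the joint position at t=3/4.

  seg 0: a=-2 b=-1843/846 c=0 d=1561/7614
  seg 1: a=-3 b=1420/423 c=1561/846 d=-3001/3384
  seg 2: a=4 b=9/94 c=-5881/1692 d=2839/3384
  seg 3: a=-3 b=-1582/423 c=659/423 d=-536/3807
  seg 4: a=-4 b=764/423 c=41/141 d=-41/423
S(3/4) = -21341/6016

Δ: Δ0=-1/3, Δ1=7/2, Δ2=-7/2, Δ3=-1/3, Δ4=2
row 1: diag=10, rhs=23; c'=1/5, d'=23/10
row 2: denom=8−2·1/5=38/5; d'=(-42−2·23/10)/(38/5)=-233/38
row 3: denom=10−2·5/19=180/19; d'=(19−2·-233/38)/(180/19)=33/10
row 4: denom=8−3·19/60=141/20; d'=(14−3·33/10)/(141/20)=82/141
back: M4=82/141
back: M3=33/10−19/60·82/141=1318/423
back: M2=-233/38−5/19·1318/423=-5881/846
back: M1=23/10−1/5·-5881/846=1561/423
M: M0=0, M1=1561/423, M2=-5881/846, M3=1318/423, M4=82/141, M5=0
seg 0: a=-2, c=M0/2=0, d=(M1−M0)/(6·3)=1561/7614, b=Δ0−h0·(2M0+M1)/6=-1843/846
seg 1: a=-3, c=M1/2=1561/846, d=(M2−M1)/(6·2)=-3001/3384, b=Δ1−h1·(2M1+M2)/6=1420/423
seg 2: a=4, c=M2/2=-5881/1692, d=(M3−M2)/(6·2)=2839/3384, b=Δ2−h2·(2M2+M3)/6=9/94
seg 3: a=-3, c=M3/2=659/423, d=(M4−M3)/(6·3)=-536/3807, b=Δ3−h3·(2M3+M4)/6=-1582/423
seg 4: a=-4, c=M4/2=41/141, d=(M5−M4)/(6·1)=-41/423, b=Δ4−h4·(2M4+M5)/6=764/423
t_q=3/4 → seg 0, τ=3/4; S=-2+-1843/846·τ+0·τ²+1561/7614·τ³=-21341/6016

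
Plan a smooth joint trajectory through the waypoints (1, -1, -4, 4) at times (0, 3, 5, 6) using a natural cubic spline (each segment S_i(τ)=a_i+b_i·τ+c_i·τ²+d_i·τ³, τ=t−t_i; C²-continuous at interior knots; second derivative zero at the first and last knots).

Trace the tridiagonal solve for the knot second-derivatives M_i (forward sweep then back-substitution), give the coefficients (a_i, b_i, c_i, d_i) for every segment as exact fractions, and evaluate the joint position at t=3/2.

Δ: Δ0=-2/3, Δ1=-3/2, Δ2=8
row 1: diag=10, rhs=-5; c'=1/5, d'=-1/2
row 2: denom=6−2·1/5=28/5; d'=(57−2·-1/2)/(28/5)=145/14
back: M2=145/14
back: M1=-1/2−1/5·145/14=-18/7
M: M0=0, M1=-18/7, M2=145/14, M3=0
seg 0: a=1, c=M0/2=0, d=(M1−M0)/(6·3)=-1/7, b=Δ0−h0·(2M0+M1)/6=13/21
seg 1: a=-1, c=M1/2=-9/7, d=(M2−M1)/(6·2)=181/168, b=Δ1−h1·(2M1+M2)/6=-68/21
seg 2: a=-4, c=M2/2=145/28, d=(M3−M2)/(6·1)=-145/84, b=Δ2−h2·(2M2+M3)/6=191/42
t_q=3/2 → seg 0, τ=3/2; S=1+13/21·τ+0·τ²+-1/7·τ³=81/56

  seg 0: a=1 b=13/21 c=0 d=-1/7
  seg 1: a=-1 b=-68/21 c=-9/7 d=181/168
  seg 2: a=-4 b=191/42 c=145/28 d=-145/84
S(3/2) = 81/56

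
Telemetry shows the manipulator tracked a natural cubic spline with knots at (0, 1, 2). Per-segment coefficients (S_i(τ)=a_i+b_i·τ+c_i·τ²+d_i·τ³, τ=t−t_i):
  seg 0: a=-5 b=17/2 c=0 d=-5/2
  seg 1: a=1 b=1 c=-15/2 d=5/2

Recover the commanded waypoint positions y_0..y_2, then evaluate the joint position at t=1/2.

y_0=-5 y_1=1 y_2=-3
S(1/2) = -17/16

y_0 = S_0(0) = a_0 = -5
y_1 = S_1(0) = a_1 = 1
y_2 = S_1(1) = -3
t_q=1/2 is in segment 0 (τ=1/2); S_0(τ)=-17/16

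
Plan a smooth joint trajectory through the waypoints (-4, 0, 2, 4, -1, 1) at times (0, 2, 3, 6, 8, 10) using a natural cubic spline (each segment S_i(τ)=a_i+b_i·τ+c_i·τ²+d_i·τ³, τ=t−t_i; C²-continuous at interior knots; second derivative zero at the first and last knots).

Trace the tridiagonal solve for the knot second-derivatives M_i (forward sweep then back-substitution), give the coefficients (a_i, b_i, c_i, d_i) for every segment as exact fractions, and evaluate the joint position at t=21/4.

  seg 0: a=-4 b=9407/4710 c=0 d=13/18840
  seg 1: a=0 b=4723/2355 c=13/3140 d=-91/9420
  seg 2: a=2 b=18697/9420 c=-39/1570 d=-781/5652
  seg 3: a=4 b=-4463/2355 c=-3983/3140 d=455/942
  seg 4: a=-1 b=-2762/2355 c=5117/3140 d=-5117/18840
S(21/4) = 957799/200960

Δ: Δ0=2, Δ1=2, Δ2=2/3, Δ3=-5/2, Δ4=1
row 1: diag=6, rhs=0; c'=1/6, d'=0
row 2: denom=8−1·1/6=47/6; d'=(-8−1·0)/(47/6)=-48/47
row 3: denom=10−3·18/47=416/47; d'=(-19−3·-48/47)/(416/47)=-749/416
row 4: denom=8−2·47/208=785/104; d'=(21−2·-749/416)/(785/104)=5117/1570
back: M4=5117/1570
back: M3=-749/416−47/208·5117/1570=-3983/1570
back: M2=-48/47−18/47·-3983/1570=-39/785
back: M1=0−1/6·-39/785=13/1570
M: M0=0, M1=13/1570, M2=-39/785, M3=-3983/1570, M4=5117/1570, M5=0
seg 0: a=-4, c=M0/2=0, d=(M1−M0)/(6·2)=13/18840, b=Δ0−h0·(2M0+M1)/6=9407/4710
seg 1: a=0, c=M1/2=13/3140, d=(M2−M1)/(6·1)=-91/9420, b=Δ1−h1·(2M1+M2)/6=4723/2355
seg 2: a=2, c=M2/2=-39/1570, d=(M3−M2)/(6·3)=-781/5652, b=Δ2−h2·(2M2+M3)/6=18697/9420
seg 3: a=4, c=M3/2=-3983/3140, d=(M4−M3)/(6·2)=455/942, b=Δ3−h3·(2M3+M4)/6=-4463/2355
seg 4: a=-1, c=M4/2=5117/3140, d=(M5−M4)/(6·2)=-5117/18840, b=Δ4−h4·(2M4+M5)/6=-2762/2355
t_q=21/4 → seg 2, τ=9/4; S=2+18697/9420·τ+-39/1570·τ²+-781/5652·τ³=957799/200960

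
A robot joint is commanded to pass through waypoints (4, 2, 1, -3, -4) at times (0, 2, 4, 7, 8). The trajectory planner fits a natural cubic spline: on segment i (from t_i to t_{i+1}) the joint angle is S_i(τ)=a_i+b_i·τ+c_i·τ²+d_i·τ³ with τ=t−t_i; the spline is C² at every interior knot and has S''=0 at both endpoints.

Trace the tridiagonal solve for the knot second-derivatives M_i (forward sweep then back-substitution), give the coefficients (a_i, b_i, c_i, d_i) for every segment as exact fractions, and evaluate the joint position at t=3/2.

  seg 0: a=4 b=-1913/1608 c=0 d=305/6432
  seg 1: a=2 b=-499/804 c=305/1072 d=-721/6432
  seg 2: a=1 b=-1331/1608 c=-26/67 d=353/4824
  seg 3: a=-3 b=-949/804 c=145/536 d=-145/1608
S(3/2) = 40745/17152

Δ: Δ0=-1, Δ1=-1/2, Δ2=-4/3, Δ3=-1
row 1: diag=8, rhs=3; c'=1/4, d'=3/8
row 2: denom=10−2·1/4=19/2; d'=(-5−2·3/8)/(19/2)=-23/38
row 3: denom=8−3·6/19=134/19; d'=(2−3·-23/38)/(134/19)=145/268
back: M3=145/268
back: M2=-23/38−6/19·145/268=-52/67
back: M1=3/8−1/4·-52/67=305/536
M: M0=0, M1=305/536, M2=-52/67, M3=145/268, M4=0
seg 0: a=4, c=M0/2=0, d=(M1−M0)/(6·2)=305/6432, b=Δ0−h0·(2M0+M1)/6=-1913/1608
seg 1: a=2, c=M1/2=305/1072, d=(M2−M1)/(6·2)=-721/6432, b=Δ1−h1·(2M1+M2)/6=-499/804
seg 2: a=1, c=M2/2=-26/67, d=(M3−M2)/(6·3)=353/4824, b=Δ2−h2·(2M2+M3)/6=-1331/1608
seg 3: a=-3, c=M3/2=145/536, d=(M4−M3)/(6·1)=-145/1608, b=Δ3−h3·(2M3+M4)/6=-949/804
t_q=3/2 → seg 0, τ=3/2; S=4+-1913/1608·τ+0·τ²+305/6432·τ³=40745/17152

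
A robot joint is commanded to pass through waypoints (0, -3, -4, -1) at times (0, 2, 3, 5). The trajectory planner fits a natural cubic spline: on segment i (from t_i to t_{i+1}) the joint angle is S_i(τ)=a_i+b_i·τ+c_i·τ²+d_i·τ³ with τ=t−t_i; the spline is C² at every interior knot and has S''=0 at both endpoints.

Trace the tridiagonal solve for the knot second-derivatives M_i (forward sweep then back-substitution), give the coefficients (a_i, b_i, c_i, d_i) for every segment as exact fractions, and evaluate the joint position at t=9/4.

  seg 0: a=0 b=-107/70 c=0 d=1/140
  seg 1: a=-3 b=-101/70 c=3/70 d=2/5
  seg 2: a=-4 b=-11/70 c=87/70 d=-29/140
S(9/4) = -1877/560

Δ: Δ0=-3/2, Δ1=-1, Δ2=3/2
row 1: diag=6, rhs=3; c'=1/6, d'=1/2
row 2: denom=6−1·1/6=35/6; d'=(15−1·1/2)/(35/6)=87/35
back: M2=87/35
back: M1=1/2−1/6·87/35=3/35
M: M0=0, M1=3/35, M2=87/35, M3=0
seg 0: a=0, c=M0/2=0, d=(M1−M0)/(6·2)=1/140, b=Δ0−h0·(2M0+M1)/6=-107/70
seg 1: a=-3, c=M1/2=3/70, d=(M2−M1)/(6·1)=2/5, b=Δ1−h1·(2M1+M2)/6=-101/70
seg 2: a=-4, c=M2/2=87/70, d=(M3−M2)/(6·2)=-29/140, b=Δ2−h2·(2M2+M3)/6=-11/70
t_q=9/4 → seg 1, τ=1/4; S=-3+-101/70·τ+3/70·τ²+2/5·τ³=-1877/560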